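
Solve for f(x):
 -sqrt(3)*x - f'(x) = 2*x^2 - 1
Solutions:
 f(x) = C1 - 2*x^3/3 - sqrt(3)*x^2/2 + x


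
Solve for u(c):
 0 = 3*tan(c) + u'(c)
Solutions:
 u(c) = C1 + 3*log(cos(c))


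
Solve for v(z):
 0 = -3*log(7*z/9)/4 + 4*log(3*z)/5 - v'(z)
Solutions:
 v(z) = C1 + z*log(z)/20 - 3*z*log(7)/4 - z/20 + 23*z*log(3)/10


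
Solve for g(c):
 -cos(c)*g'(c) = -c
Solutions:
 g(c) = C1 + Integral(c/cos(c), c)


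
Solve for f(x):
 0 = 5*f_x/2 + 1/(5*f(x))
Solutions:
 f(x) = -sqrt(C1 - 4*x)/5
 f(x) = sqrt(C1 - 4*x)/5


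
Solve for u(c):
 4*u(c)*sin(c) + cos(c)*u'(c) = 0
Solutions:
 u(c) = C1*cos(c)^4


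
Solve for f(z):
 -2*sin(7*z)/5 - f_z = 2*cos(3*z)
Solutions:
 f(z) = C1 - 2*sin(3*z)/3 + 2*cos(7*z)/35


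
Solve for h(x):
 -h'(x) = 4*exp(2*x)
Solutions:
 h(x) = C1 - 2*exp(2*x)


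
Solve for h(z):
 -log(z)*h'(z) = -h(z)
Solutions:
 h(z) = C1*exp(li(z))


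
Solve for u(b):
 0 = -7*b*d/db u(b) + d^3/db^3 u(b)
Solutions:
 u(b) = C1 + Integral(C2*airyai(7^(1/3)*b) + C3*airybi(7^(1/3)*b), b)


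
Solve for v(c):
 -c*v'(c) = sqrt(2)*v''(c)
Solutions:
 v(c) = C1 + C2*erf(2^(1/4)*c/2)


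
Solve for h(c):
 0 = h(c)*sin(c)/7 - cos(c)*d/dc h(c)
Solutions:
 h(c) = C1/cos(c)^(1/7)


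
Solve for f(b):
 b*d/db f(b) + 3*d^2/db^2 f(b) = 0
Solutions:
 f(b) = C1 + C2*erf(sqrt(6)*b/6)


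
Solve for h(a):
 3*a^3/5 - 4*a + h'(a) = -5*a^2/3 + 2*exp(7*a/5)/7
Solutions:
 h(a) = C1 - 3*a^4/20 - 5*a^3/9 + 2*a^2 + 10*exp(7*a/5)/49


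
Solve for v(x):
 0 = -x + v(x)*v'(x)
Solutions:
 v(x) = -sqrt(C1 + x^2)
 v(x) = sqrt(C1 + x^2)


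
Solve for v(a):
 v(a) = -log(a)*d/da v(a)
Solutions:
 v(a) = C1*exp(-li(a))


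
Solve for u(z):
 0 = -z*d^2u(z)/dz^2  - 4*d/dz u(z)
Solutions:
 u(z) = C1 + C2/z^3


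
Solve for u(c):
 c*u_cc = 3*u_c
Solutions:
 u(c) = C1 + C2*c^4


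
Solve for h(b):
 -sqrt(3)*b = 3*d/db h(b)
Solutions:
 h(b) = C1 - sqrt(3)*b^2/6


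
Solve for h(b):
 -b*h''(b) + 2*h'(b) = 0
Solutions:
 h(b) = C1 + C2*b^3


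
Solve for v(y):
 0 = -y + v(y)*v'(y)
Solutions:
 v(y) = -sqrt(C1 + y^2)
 v(y) = sqrt(C1 + y^2)


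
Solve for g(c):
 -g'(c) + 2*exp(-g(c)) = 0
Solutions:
 g(c) = log(C1 + 2*c)


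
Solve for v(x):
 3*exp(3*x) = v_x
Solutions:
 v(x) = C1 + exp(3*x)


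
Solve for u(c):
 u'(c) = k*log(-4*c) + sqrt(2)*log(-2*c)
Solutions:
 u(c) = C1 + c*(k + sqrt(2))*log(-c) + c*(-k + 2*k*log(2) - sqrt(2) + sqrt(2)*log(2))


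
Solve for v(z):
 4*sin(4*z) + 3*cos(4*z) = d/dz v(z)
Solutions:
 v(z) = C1 + 3*sin(4*z)/4 - cos(4*z)


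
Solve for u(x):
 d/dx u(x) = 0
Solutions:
 u(x) = C1


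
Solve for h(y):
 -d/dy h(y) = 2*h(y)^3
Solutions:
 h(y) = -sqrt(2)*sqrt(-1/(C1 - 2*y))/2
 h(y) = sqrt(2)*sqrt(-1/(C1 - 2*y))/2


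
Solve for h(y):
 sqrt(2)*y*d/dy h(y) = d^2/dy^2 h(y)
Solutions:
 h(y) = C1 + C2*erfi(2^(3/4)*y/2)


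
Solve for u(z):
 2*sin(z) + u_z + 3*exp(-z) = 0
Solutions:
 u(z) = C1 + 2*cos(z) + 3*exp(-z)


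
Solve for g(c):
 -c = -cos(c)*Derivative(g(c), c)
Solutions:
 g(c) = C1 + Integral(c/cos(c), c)


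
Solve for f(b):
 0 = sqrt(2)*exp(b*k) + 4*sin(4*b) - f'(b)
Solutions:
 f(b) = C1 - cos(4*b) + sqrt(2)*exp(b*k)/k


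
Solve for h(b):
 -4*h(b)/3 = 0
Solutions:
 h(b) = 0


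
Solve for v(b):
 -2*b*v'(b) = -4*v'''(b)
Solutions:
 v(b) = C1 + Integral(C2*airyai(2^(2/3)*b/2) + C3*airybi(2^(2/3)*b/2), b)


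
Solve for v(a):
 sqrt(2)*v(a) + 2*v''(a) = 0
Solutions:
 v(a) = C1*sin(2^(3/4)*a/2) + C2*cos(2^(3/4)*a/2)


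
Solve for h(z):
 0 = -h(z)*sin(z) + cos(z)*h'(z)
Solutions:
 h(z) = C1/cos(z)


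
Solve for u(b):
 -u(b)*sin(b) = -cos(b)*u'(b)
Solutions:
 u(b) = C1/cos(b)


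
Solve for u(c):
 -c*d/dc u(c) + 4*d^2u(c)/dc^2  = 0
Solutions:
 u(c) = C1 + C2*erfi(sqrt(2)*c/4)


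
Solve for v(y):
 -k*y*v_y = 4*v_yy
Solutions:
 v(y) = Piecewise((-sqrt(2)*sqrt(pi)*C1*erf(sqrt(2)*sqrt(k)*y/4)/sqrt(k) - C2, (k > 0) | (k < 0)), (-C1*y - C2, True))


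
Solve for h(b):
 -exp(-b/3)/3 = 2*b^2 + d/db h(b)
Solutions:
 h(b) = C1 - 2*b^3/3 + exp(-b/3)


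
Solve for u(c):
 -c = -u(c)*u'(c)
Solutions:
 u(c) = -sqrt(C1 + c^2)
 u(c) = sqrt(C1 + c^2)


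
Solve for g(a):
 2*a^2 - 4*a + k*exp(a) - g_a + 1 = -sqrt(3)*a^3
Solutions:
 g(a) = C1 + sqrt(3)*a^4/4 + 2*a^3/3 - 2*a^2 + a + k*exp(a)


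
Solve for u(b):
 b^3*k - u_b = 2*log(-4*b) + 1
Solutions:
 u(b) = C1 + b^4*k/4 - 2*b*log(-b) + b*(1 - 4*log(2))


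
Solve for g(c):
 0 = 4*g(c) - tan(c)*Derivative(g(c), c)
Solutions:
 g(c) = C1*sin(c)^4


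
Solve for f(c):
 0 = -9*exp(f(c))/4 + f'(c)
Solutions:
 f(c) = log(-1/(C1 + 9*c)) + 2*log(2)


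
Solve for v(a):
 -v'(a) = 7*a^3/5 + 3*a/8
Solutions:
 v(a) = C1 - 7*a^4/20 - 3*a^2/16


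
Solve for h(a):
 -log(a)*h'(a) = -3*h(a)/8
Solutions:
 h(a) = C1*exp(3*li(a)/8)


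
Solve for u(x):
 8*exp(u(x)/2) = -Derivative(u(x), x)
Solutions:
 u(x) = 2*log(1/(C1 + 8*x)) + 2*log(2)


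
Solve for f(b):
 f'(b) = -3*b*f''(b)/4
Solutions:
 f(b) = C1 + C2/b^(1/3)


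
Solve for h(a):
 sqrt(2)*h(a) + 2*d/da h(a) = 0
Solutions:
 h(a) = C1*exp(-sqrt(2)*a/2)


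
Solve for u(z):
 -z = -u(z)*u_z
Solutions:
 u(z) = -sqrt(C1 + z^2)
 u(z) = sqrt(C1 + z^2)


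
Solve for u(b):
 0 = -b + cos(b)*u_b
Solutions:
 u(b) = C1 + Integral(b/cos(b), b)


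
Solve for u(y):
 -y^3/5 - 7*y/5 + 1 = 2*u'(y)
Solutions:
 u(y) = C1 - y^4/40 - 7*y^2/20 + y/2


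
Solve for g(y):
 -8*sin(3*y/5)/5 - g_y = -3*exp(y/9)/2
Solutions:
 g(y) = C1 + 27*exp(y/9)/2 + 8*cos(3*y/5)/3


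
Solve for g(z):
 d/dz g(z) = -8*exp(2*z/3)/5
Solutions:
 g(z) = C1 - 12*exp(2*z/3)/5


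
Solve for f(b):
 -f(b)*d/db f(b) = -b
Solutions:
 f(b) = -sqrt(C1 + b^2)
 f(b) = sqrt(C1 + b^2)


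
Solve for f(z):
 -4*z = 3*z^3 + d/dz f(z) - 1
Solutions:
 f(z) = C1 - 3*z^4/4 - 2*z^2 + z


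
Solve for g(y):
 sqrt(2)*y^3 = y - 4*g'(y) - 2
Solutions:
 g(y) = C1 - sqrt(2)*y^4/16 + y^2/8 - y/2


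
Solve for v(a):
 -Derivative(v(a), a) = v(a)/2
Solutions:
 v(a) = C1*exp(-a/2)


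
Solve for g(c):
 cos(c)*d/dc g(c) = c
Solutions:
 g(c) = C1 + Integral(c/cos(c), c)


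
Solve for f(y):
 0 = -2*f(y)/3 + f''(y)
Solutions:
 f(y) = C1*exp(-sqrt(6)*y/3) + C2*exp(sqrt(6)*y/3)


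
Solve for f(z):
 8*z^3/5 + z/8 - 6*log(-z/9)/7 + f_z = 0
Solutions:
 f(z) = C1 - 2*z^4/5 - z^2/16 + 6*z*log(-z)/7 + 6*z*(-2*log(3) - 1)/7


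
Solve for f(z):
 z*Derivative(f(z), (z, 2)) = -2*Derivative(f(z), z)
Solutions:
 f(z) = C1 + C2/z


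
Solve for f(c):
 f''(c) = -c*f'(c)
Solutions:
 f(c) = C1 + C2*erf(sqrt(2)*c/2)


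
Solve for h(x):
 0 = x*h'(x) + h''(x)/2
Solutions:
 h(x) = C1 + C2*erf(x)


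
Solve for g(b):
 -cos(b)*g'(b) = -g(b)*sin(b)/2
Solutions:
 g(b) = C1/sqrt(cos(b))


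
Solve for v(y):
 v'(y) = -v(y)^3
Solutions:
 v(y) = -sqrt(2)*sqrt(-1/(C1 - y))/2
 v(y) = sqrt(2)*sqrt(-1/(C1 - y))/2


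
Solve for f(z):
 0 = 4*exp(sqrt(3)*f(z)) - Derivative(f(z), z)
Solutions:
 f(z) = sqrt(3)*(2*log(-1/(C1 + 4*z)) - log(3))/6


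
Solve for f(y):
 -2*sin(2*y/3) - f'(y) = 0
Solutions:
 f(y) = C1 + 3*cos(2*y/3)


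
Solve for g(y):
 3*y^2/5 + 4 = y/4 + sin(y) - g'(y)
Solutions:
 g(y) = C1 - y^3/5 + y^2/8 - 4*y - cos(y)


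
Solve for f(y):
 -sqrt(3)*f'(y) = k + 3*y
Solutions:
 f(y) = C1 - sqrt(3)*k*y/3 - sqrt(3)*y^2/2


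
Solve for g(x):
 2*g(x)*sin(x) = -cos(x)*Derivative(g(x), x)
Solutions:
 g(x) = C1*cos(x)^2


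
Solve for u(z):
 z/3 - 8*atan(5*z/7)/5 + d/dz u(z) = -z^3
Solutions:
 u(z) = C1 - z^4/4 - z^2/6 + 8*z*atan(5*z/7)/5 - 28*log(25*z^2 + 49)/25


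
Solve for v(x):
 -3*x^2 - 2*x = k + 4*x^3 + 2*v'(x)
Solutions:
 v(x) = C1 - k*x/2 - x^4/2 - x^3/2 - x^2/2


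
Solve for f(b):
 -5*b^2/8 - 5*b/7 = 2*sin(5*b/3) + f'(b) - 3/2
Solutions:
 f(b) = C1 - 5*b^3/24 - 5*b^2/14 + 3*b/2 + 6*cos(5*b/3)/5


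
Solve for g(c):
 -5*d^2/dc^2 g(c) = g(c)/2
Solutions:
 g(c) = C1*sin(sqrt(10)*c/10) + C2*cos(sqrt(10)*c/10)


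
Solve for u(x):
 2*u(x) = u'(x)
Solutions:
 u(x) = C1*exp(2*x)


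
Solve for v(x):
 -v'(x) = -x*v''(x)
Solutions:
 v(x) = C1 + C2*x^2


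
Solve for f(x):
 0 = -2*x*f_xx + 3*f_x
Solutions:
 f(x) = C1 + C2*x^(5/2)


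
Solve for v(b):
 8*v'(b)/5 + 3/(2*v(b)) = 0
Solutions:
 v(b) = -sqrt(C1 - 30*b)/4
 v(b) = sqrt(C1 - 30*b)/4


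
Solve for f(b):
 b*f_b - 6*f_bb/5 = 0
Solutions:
 f(b) = C1 + C2*erfi(sqrt(15)*b/6)


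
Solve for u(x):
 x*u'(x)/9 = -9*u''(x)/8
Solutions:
 u(x) = C1 + C2*erf(2*x/9)


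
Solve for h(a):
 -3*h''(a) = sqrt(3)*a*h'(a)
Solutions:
 h(a) = C1 + C2*erf(sqrt(2)*3^(3/4)*a/6)


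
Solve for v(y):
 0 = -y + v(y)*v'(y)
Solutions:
 v(y) = -sqrt(C1 + y^2)
 v(y) = sqrt(C1 + y^2)


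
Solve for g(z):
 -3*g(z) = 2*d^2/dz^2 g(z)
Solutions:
 g(z) = C1*sin(sqrt(6)*z/2) + C2*cos(sqrt(6)*z/2)


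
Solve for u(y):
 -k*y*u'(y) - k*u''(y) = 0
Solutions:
 u(y) = C1 + C2*erf(sqrt(2)*y/2)


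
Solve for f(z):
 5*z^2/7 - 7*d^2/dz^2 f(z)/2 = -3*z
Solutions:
 f(z) = C1 + C2*z + 5*z^4/294 + z^3/7


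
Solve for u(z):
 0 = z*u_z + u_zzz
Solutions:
 u(z) = C1 + Integral(C2*airyai(-z) + C3*airybi(-z), z)


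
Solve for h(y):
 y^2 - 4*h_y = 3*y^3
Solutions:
 h(y) = C1 - 3*y^4/16 + y^3/12


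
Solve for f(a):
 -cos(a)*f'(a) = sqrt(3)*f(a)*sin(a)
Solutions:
 f(a) = C1*cos(a)^(sqrt(3))


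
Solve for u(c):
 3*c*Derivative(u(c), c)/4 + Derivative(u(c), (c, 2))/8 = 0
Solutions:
 u(c) = C1 + C2*erf(sqrt(3)*c)


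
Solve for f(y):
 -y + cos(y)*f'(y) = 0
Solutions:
 f(y) = C1 + Integral(y/cos(y), y)


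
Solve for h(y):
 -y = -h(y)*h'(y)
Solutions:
 h(y) = -sqrt(C1 + y^2)
 h(y) = sqrt(C1 + y^2)


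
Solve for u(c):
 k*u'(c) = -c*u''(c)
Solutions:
 u(c) = C1 + c^(1 - re(k))*(C2*sin(log(c)*Abs(im(k))) + C3*cos(log(c)*im(k)))


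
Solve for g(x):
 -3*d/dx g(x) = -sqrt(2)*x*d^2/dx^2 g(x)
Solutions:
 g(x) = C1 + C2*x^(1 + 3*sqrt(2)/2)


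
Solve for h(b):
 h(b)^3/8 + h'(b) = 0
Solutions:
 h(b) = -2*sqrt(-1/(C1 - b))
 h(b) = 2*sqrt(-1/(C1 - b))


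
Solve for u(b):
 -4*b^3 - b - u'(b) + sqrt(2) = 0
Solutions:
 u(b) = C1 - b^4 - b^2/2 + sqrt(2)*b


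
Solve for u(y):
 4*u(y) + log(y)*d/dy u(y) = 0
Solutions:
 u(y) = C1*exp(-4*li(y))


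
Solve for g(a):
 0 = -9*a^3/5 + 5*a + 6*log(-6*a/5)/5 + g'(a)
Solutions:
 g(a) = C1 + 9*a^4/20 - 5*a^2/2 - 6*a*log(-a)/5 + 6*a*(-log(6) + 1 + log(5))/5


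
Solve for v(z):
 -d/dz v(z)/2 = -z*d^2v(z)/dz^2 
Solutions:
 v(z) = C1 + C2*z^(3/2)


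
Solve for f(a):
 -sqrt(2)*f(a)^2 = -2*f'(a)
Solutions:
 f(a) = -2/(C1 + sqrt(2)*a)


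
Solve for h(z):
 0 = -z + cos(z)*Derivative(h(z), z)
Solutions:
 h(z) = C1 + Integral(z/cos(z), z)


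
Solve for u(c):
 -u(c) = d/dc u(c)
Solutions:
 u(c) = C1*exp(-c)


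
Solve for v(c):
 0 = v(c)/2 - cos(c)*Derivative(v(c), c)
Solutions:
 v(c) = C1*(sin(c) + 1)^(1/4)/(sin(c) - 1)^(1/4)


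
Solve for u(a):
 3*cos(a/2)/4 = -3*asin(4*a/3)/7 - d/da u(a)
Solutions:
 u(a) = C1 - 3*a*asin(4*a/3)/7 - 3*sqrt(9 - 16*a^2)/28 - 3*sin(a/2)/2


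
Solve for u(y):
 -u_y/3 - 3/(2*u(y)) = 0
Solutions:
 u(y) = -sqrt(C1 - 9*y)
 u(y) = sqrt(C1 - 9*y)


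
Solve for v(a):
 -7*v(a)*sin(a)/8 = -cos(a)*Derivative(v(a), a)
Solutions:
 v(a) = C1/cos(a)^(7/8)


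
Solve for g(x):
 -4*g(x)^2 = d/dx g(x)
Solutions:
 g(x) = 1/(C1 + 4*x)


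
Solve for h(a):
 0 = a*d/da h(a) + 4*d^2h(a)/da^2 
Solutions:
 h(a) = C1 + C2*erf(sqrt(2)*a/4)


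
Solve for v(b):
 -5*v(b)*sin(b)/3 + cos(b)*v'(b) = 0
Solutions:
 v(b) = C1/cos(b)^(5/3)


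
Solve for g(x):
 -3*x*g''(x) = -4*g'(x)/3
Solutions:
 g(x) = C1 + C2*x^(13/9)


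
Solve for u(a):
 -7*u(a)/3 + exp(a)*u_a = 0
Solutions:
 u(a) = C1*exp(-7*exp(-a)/3)


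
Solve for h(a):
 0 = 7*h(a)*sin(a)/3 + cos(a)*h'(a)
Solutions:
 h(a) = C1*cos(a)^(7/3)


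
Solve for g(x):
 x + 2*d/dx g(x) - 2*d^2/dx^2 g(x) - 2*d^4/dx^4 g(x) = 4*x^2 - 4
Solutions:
 g(x) = C1 + C2*exp(-x*(-2*18^(1/3)/(9 + sqrt(93))^(1/3) + 12^(1/3)*(9 + sqrt(93))^(1/3))/12)*sin(2^(1/3)*3^(1/6)*x*(6/(9 + sqrt(93))^(1/3) + 2^(1/3)*3^(2/3)*(9 + sqrt(93))^(1/3))/12) + C3*exp(-x*(-2*18^(1/3)/(9 + sqrt(93))^(1/3) + 12^(1/3)*(9 + sqrt(93))^(1/3))/12)*cos(2^(1/3)*3^(1/6)*x*(6/(9 + sqrt(93))^(1/3) + 2^(1/3)*3^(2/3)*(9 + sqrt(93))^(1/3))/12) + C4*exp(x*(-2*18^(1/3)/(9 + sqrt(93))^(1/3) + 12^(1/3)*(9 + sqrt(93))^(1/3))/6) + 2*x^3/3 + 7*x^2/4 + 3*x/2


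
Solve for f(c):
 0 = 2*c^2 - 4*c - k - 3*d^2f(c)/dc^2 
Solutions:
 f(c) = C1 + C2*c + c^4/18 - 2*c^3/9 - c^2*k/6


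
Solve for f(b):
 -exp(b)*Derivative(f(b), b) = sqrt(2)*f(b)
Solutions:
 f(b) = C1*exp(sqrt(2)*exp(-b))


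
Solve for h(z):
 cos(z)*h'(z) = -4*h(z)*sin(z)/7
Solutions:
 h(z) = C1*cos(z)^(4/7)


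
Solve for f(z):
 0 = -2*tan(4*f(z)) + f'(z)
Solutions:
 f(z) = -asin(C1*exp(8*z))/4 + pi/4
 f(z) = asin(C1*exp(8*z))/4


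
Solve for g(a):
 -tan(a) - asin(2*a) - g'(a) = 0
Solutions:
 g(a) = C1 - a*asin(2*a) - sqrt(1 - 4*a^2)/2 + log(cos(a))


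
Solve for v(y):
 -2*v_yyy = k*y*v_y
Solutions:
 v(y) = C1 + Integral(C2*airyai(2^(2/3)*y*(-k)^(1/3)/2) + C3*airybi(2^(2/3)*y*(-k)^(1/3)/2), y)


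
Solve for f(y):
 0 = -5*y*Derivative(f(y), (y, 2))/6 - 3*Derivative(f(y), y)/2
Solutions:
 f(y) = C1 + C2/y^(4/5)


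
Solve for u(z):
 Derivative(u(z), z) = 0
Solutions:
 u(z) = C1


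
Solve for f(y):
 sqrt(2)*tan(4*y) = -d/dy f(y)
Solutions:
 f(y) = C1 + sqrt(2)*log(cos(4*y))/4


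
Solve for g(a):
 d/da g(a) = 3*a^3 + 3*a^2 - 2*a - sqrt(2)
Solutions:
 g(a) = C1 + 3*a^4/4 + a^3 - a^2 - sqrt(2)*a


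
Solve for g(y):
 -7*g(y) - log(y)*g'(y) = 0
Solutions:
 g(y) = C1*exp(-7*li(y))


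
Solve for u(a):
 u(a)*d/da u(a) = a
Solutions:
 u(a) = -sqrt(C1 + a^2)
 u(a) = sqrt(C1 + a^2)


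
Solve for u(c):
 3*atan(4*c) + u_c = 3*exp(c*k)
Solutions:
 u(c) = C1 - 3*c*atan(4*c) + 3*Piecewise((exp(c*k)/k, Ne(k, 0)), (c, True)) + 3*log(16*c^2 + 1)/8


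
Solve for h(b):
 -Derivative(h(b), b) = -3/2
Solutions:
 h(b) = C1 + 3*b/2


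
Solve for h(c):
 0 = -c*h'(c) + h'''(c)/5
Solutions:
 h(c) = C1 + Integral(C2*airyai(5^(1/3)*c) + C3*airybi(5^(1/3)*c), c)


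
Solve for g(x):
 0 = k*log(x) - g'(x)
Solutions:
 g(x) = C1 + k*x*log(x) - k*x


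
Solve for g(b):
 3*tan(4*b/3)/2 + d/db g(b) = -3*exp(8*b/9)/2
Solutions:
 g(b) = C1 - 27*exp(8*b/9)/16 + 9*log(cos(4*b/3))/8


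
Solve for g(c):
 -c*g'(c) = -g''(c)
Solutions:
 g(c) = C1 + C2*erfi(sqrt(2)*c/2)


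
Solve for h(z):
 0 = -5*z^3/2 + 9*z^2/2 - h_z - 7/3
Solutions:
 h(z) = C1 - 5*z^4/8 + 3*z^3/2 - 7*z/3


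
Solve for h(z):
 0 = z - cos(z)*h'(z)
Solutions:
 h(z) = C1 + Integral(z/cos(z), z)


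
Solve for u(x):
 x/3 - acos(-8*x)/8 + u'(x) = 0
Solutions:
 u(x) = C1 - x^2/6 + x*acos(-8*x)/8 + sqrt(1 - 64*x^2)/64


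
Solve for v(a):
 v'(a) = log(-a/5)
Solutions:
 v(a) = C1 + a*log(-a) + a*(-log(5) - 1)


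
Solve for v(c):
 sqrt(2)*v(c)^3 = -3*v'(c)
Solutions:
 v(c) = -sqrt(6)*sqrt(-1/(C1 - sqrt(2)*c))/2
 v(c) = sqrt(6)*sqrt(-1/(C1 - sqrt(2)*c))/2


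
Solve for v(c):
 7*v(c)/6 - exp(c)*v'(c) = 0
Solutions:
 v(c) = C1*exp(-7*exp(-c)/6)


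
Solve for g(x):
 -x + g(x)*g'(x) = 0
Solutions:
 g(x) = -sqrt(C1 + x^2)
 g(x) = sqrt(C1 + x^2)


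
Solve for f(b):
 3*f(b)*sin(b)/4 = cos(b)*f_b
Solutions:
 f(b) = C1/cos(b)^(3/4)


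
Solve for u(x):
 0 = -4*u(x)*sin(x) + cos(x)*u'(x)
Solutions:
 u(x) = C1/cos(x)^4


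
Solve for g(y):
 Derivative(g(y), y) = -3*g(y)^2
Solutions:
 g(y) = 1/(C1 + 3*y)


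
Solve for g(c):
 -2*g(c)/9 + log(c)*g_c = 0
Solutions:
 g(c) = C1*exp(2*li(c)/9)


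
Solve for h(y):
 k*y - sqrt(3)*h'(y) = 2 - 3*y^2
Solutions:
 h(y) = C1 + sqrt(3)*k*y^2/6 + sqrt(3)*y^3/3 - 2*sqrt(3)*y/3


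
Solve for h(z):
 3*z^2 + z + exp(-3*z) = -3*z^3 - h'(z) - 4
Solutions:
 h(z) = C1 - 3*z^4/4 - z^3 - z^2/2 - 4*z + exp(-3*z)/3


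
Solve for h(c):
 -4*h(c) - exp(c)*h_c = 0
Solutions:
 h(c) = C1*exp(4*exp(-c))


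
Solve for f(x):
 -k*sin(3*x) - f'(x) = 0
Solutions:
 f(x) = C1 + k*cos(3*x)/3


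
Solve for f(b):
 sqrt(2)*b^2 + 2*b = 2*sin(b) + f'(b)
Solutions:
 f(b) = C1 + sqrt(2)*b^3/3 + b^2 + 2*cos(b)


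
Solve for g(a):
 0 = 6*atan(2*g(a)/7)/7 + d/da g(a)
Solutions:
 Integral(1/atan(2*_y/7), (_y, g(a))) = C1 - 6*a/7


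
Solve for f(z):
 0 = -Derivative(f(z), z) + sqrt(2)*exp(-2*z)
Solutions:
 f(z) = C1 - sqrt(2)*exp(-2*z)/2


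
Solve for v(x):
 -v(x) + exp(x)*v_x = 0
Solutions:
 v(x) = C1*exp(-exp(-x))


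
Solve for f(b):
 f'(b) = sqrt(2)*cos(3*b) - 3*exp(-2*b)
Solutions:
 f(b) = C1 + sqrt(2)*sin(3*b)/3 + 3*exp(-2*b)/2


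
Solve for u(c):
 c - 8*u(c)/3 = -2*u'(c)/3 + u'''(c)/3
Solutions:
 u(c) = C1*exp(6^(1/3)*c*(6^(1/3)/(sqrt(318) + 18)^(1/3) + (sqrt(318) + 18)^(1/3))/6)*sin(2^(1/3)*3^(1/6)*c*(-3^(2/3)*(sqrt(318) + 18)^(1/3) + 3*2^(1/3)/(sqrt(318) + 18)^(1/3))/6) + C2*exp(6^(1/3)*c*(6^(1/3)/(sqrt(318) + 18)^(1/3) + (sqrt(318) + 18)^(1/3))/6)*cos(2^(1/3)*3^(1/6)*c*(-3^(2/3)*(sqrt(318) + 18)^(1/3) + 3*2^(1/3)/(sqrt(318) + 18)^(1/3))/6) + C3*exp(-6^(1/3)*c*(6^(1/3)/(sqrt(318) + 18)^(1/3) + (sqrt(318) + 18)^(1/3))/3) + 3*c/8 + 3/32


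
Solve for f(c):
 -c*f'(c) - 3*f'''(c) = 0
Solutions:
 f(c) = C1 + Integral(C2*airyai(-3^(2/3)*c/3) + C3*airybi(-3^(2/3)*c/3), c)


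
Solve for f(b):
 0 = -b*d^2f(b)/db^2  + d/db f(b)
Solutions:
 f(b) = C1 + C2*b^2


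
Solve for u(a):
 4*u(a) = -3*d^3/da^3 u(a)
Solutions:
 u(a) = C3*exp(-6^(2/3)*a/3) + (C1*sin(2^(2/3)*3^(1/6)*a/2) + C2*cos(2^(2/3)*3^(1/6)*a/2))*exp(6^(2/3)*a/6)


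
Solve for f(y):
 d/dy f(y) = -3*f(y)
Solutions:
 f(y) = C1*exp(-3*y)


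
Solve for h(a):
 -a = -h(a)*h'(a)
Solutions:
 h(a) = -sqrt(C1 + a^2)
 h(a) = sqrt(C1 + a^2)


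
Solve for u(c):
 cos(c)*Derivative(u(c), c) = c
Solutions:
 u(c) = C1 + Integral(c/cos(c), c)


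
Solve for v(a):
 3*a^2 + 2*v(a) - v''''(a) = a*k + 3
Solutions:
 v(a) = C1*exp(-2^(1/4)*a) + C2*exp(2^(1/4)*a) + C3*sin(2^(1/4)*a) + C4*cos(2^(1/4)*a) - 3*a^2/2 + a*k/2 + 3/2


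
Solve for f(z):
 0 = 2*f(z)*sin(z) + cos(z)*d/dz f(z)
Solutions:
 f(z) = C1*cos(z)^2


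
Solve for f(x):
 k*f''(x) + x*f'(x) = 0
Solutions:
 f(x) = C1 + C2*sqrt(k)*erf(sqrt(2)*x*sqrt(1/k)/2)


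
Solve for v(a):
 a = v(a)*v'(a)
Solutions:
 v(a) = -sqrt(C1 + a^2)
 v(a) = sqrt(C1 + a^2)


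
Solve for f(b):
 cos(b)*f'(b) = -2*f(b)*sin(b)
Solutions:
 f(b) = C1*cos(b)^2


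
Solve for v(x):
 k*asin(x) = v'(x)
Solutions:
 v(x) = C1 + k*(x*asin(x) + sqrt(1 - x^2))


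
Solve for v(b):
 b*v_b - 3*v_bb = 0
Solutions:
 v(b) = C1 + C2*erfi(sqrt(6)*b/6)


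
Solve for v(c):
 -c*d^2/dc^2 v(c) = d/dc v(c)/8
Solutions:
 v(c) = C1 + C2*c^(7/8)


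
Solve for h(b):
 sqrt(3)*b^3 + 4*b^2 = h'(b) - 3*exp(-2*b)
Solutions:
 h(b) = C1 + sqrt(3)*b^4/4 + 4*b^3/3 - 3*exp(-2*b)/2


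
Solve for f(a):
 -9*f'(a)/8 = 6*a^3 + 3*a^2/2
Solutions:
 f(a) = C1 - 4*a^4/3 - 4*a^3/9


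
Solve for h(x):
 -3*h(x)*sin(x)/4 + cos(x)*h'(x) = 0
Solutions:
 h(x) = C1/cos(x)^(3/4)


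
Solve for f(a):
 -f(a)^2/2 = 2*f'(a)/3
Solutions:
 f(a) = 4/(C1 + 3*a)


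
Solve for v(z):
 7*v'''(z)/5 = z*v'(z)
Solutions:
 v(z) = C1 + Integral(C2*airyai(5^(1/3)*7^(2/3)*z/7) + C3*airybi(5^(1/3)*7^(2/3)*z/7), z)


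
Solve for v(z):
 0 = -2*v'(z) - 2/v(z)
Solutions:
 v(z) = -sqrt(C1 - 2*z)
 v(z) = sqrt(C1 - 2*z)


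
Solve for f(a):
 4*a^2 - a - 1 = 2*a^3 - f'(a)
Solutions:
 f(a) = C1 + a^4/2 - 4*a^3/3 + a^2/2 + a


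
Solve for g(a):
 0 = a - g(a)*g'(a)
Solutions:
 g(a) = -sqrt(C1 + a^2)
 g(a) = sqrt(C1 + a^2)


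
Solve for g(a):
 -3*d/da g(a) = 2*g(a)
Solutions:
 g(a) = C1*exp(-2*a/3)


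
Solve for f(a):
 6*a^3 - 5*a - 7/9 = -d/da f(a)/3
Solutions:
 f(a) = C1 - 9*a^4/2 + 15*a^2/2 + 7*a/3


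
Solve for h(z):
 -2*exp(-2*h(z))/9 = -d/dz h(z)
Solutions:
 h(z) = log(-sqrt(C1 + 4*z)) - log(3)
 h(z) = log(C1 + 4*z)/2 - log(3)


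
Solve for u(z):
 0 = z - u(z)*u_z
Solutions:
 u(z) = -sqrt(C1 + z^2)
 u(z) = sqrt(C1 + z^2)


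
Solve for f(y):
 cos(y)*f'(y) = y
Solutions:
 f(y) = C1 + Integral(y/cos(y), y)


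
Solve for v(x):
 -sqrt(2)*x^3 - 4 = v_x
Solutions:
 v(x) = C1 - sqrt(2)*x^4/4 - 4*x


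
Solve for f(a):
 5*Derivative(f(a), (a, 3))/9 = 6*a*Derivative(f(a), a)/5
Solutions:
 f(a) = C1 + Integral(C2*airyai(3*10^(1/3)*a/5) + C3*airybi(3*10^(1/3)*a/5), a)


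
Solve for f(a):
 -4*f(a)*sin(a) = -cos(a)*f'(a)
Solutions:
 f(a) = C1/cos(a)^4


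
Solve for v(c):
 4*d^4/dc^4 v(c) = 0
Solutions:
 v(c) = C1 + C2*c + C3*c^2 + C4*c^3


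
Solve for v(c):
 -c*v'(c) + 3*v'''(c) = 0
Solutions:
 v(c) = C1 + Integral(C2*airyai(3^(2/3)*c/3) + C3*airybi(3^(2/3)*c/3), c)


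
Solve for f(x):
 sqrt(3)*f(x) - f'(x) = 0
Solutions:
 f(x) = C1*exp(sqrt(3)*x)


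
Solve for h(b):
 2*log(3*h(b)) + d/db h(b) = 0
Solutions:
 Integral(1/(log(_y) + log(3)), (_y, h(b)))/2 = C1 - b


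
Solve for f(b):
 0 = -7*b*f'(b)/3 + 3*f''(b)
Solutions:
 f(b) = C1 + C2*erfi(sqrt(14)*b/6)


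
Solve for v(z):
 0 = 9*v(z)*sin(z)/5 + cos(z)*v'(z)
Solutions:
 v(z) = C1*cos(z)^(9/5)


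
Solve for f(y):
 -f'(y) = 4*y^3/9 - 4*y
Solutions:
 f(y) = C1 - y^4/9 + 2*y^2


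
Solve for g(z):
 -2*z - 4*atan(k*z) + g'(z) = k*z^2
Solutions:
 g(z) = C1 + k*z^3/3 + z^2 + 4*Piecewise((z*atan(k*z) - log(k^2*z^2 + 1)/(2*k), Ne(k, 0)), (0, True))


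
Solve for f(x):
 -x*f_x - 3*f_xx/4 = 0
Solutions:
 f(x) = C1 + C2*erf(sqrt(6)*x/3)


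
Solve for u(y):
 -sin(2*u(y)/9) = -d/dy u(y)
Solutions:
 -y + 9*log(cos(2*u(y)/9) - 1)/4 - 9*log(cos(2*u(y)/9) + 1)/4 = C1


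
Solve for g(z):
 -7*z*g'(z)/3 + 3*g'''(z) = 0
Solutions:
 g(z) = C1 + Integral(C2*airyai(21^(1/3)*z/3) + C3*airybi(21^(1/3)*z/3), z)


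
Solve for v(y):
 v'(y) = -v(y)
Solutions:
 v(y) = C1*exp(-y)


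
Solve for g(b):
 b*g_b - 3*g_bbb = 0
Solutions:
 g(b) = C1 + Integral(C2*airyai(3^(2/3)*b/3) + C3*airybi(3^(2/3)*b/3), b)


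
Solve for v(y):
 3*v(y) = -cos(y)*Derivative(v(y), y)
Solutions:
 v(y) = C1*(sin(y) - 1)^(3/2)/(sin(y) + 1)^(3/2)


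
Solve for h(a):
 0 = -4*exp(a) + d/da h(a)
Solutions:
 h(a) = C1 + 4*exp(a)


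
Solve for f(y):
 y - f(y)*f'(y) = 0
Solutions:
 f(y) = -sqrt(C1 + y^2)
 f(y) = sqrt(C1 + y^2)


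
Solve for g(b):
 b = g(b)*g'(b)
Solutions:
 g(b) = -sqrt(C1 + b^2)
 g(b) = sqrt(C1 + b^2)


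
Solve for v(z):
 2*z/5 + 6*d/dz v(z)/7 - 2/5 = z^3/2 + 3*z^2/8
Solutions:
 v(z) = C1 + 7*z^4/48 + 7*z^3/48 - 7*z^2/30 + 7*z/15


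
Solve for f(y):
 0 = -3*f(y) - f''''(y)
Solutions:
 f(y) = (C1*sin(sqrt(2)*3^(1/4)*y/2) + C2*cos(sqrt(2)*3^(1/4)*y/2))*exp(-sqrt(2)*3^(1/4)*y/2) + (C3*sin(sqrt(2)*3^(1/4)*y/2) + C4*cos(sqrt(2)*3^(1/4)*y/2))*exp(sqrt(2)*3^(1/4)*y/2)


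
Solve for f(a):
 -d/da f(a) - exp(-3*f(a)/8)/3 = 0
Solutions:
 f(a) = 8*log(C1 - a/8)/3
 f(a) = 8*log((-1 - sqrt(3)*I)*(C1 - a)^(1/3)/4)
 f(a) = 8*log((-1 + sqrt(3)*I)*(C1 - a)^(1/3)/4)


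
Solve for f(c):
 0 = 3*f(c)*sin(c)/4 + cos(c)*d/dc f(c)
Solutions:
 f(c) = C1*cos(c)^(3/4)


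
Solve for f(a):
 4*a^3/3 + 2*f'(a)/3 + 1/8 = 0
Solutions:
 f(a) = C1 - a^4/2 - 3*a/16


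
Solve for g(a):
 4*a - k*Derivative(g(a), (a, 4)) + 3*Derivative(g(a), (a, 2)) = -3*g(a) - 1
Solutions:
 g(a) = C1*exp(-sqrt(2)*a*sqrt((-sqrt(3)*sqrt(4*k + 3) + 3)/k)/2) + C2*exp(sqrt(2)*a*sqrt((-sqrt(3)*sqrt(4*k + 3) + 3)/k)/2) + C3*exp(-sqrt(2)*a*sqrt((sqrt(3)*sqrt(4*k + 3) + 3)/k)/2) + C4*exp(sqrt(2)*a*sqrt((sqrt(3)*sqrt(4*k + 3) + 3)/k)/2) - 4*a/3 - 1/3


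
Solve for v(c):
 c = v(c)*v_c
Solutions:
 v(c) = -sqrt(C1 + c^2)
 v(c) = sqrt(C1 + c^2)


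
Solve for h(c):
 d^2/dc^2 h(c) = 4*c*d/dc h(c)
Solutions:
 h(c) = C1 + C2*erfi(sqrt(2)*c)


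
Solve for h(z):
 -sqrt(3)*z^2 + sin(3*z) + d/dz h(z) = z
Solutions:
 h(z) = C1 + sqrt(3)*z^3/3 + z^2/2 + cos(3*z)/3


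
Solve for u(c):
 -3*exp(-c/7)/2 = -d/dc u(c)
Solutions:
 u(c) = C1 - 21*exp(-c/7)/2


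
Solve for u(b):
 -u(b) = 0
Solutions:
 u(b) = 0


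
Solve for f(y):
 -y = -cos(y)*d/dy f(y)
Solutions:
 f(y) = C1 + Integral(y/cos(y), y)


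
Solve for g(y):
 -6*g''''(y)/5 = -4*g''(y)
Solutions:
 g(y) = C1 + C2*y + C3*exp(-sqrt(30)*y/3) + C4*exp(sqrt(30)*y/3)


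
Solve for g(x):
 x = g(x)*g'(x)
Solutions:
 g(x) = -sqrt(C1 + x^2)
 g(x) = sqrt(C1 + x^2)


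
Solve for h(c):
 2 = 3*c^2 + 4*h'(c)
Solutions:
 h(c) = C1 - c^3/4 + c/2


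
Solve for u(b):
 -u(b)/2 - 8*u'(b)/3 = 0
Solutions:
 u(b) = C1*exp(-3*b/16)


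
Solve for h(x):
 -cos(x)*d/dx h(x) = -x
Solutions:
 h(x) = C1 + Integral(x/cos(x), x)


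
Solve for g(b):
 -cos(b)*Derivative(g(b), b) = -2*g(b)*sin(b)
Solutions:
 g(b) = C1/cos(b)^2


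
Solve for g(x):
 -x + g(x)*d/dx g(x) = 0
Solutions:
 g(x) = -sqrt(C1 + x^2)
 g(x) = sqrt(C1 + x^2)


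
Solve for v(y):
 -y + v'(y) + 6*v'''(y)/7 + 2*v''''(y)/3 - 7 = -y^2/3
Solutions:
 v(y) = C1 + C2*exp(y*(-12 + 6*6^(2/3)/(7*sqrt(2905) + 379)^(1/3) + 6^(1/3)*(7*sqrt(2905) + 379)^(1/3))/28)*sin(2^(1/3)*3^(1/6)*y*(-3^(2/3)*(7*sqrt(2905) + 379)^(1/3) + 18*2^(1/3)/(7*sqrt(2905) + 379)^(1/3))/28) + C3*exp(y*(-12 + 6*6^(2/3)/(7*sqrt(2905) + 379)^(1/3) + 6^(1/3)*(7*sqrt(2905) + 379)^(1/3))/28)*cos(2^(1/3)*3^(1/6)*y*(-3^(2/3)*(7*sqrt(2905) + 379)^(1/3) + 18*2^(1/3)/(7*sqrt(2905) + 379)^(1/3))/28) + C4*exp(-y*(6*6^(2/3)/(7*sqrt(2905) + 379)^(1/3) + 6 + 6^(1/3)*(7*sqrt(2905) + 379)^(1/3))/14) - y^3/9 + y^2/2 + 53*y/7


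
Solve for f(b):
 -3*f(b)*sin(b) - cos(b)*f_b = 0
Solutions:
 f(b) = C1*cos(b)^3


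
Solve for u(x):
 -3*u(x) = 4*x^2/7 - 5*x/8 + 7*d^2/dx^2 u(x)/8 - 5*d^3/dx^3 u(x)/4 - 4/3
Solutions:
 u(x) = C1*exp(x*(-(180*sqrt(33086) + 32743)^(1/3) - 49/(180*sqrt(33086) + 32743)^(1/3) + 14)/60)*sin(sqrt(3)*x*(-(180*sqrt(33086) + 32743)^(1/3) + 49/(180*sqrt(33086) + 32743)^(1/3))/60) + C2*exp(x*(-(180*sqrt(33086) + 32743)^(1/3) - 49/(180*sqrt(33086) + 32743)^(1/3) + 14)/60)*cos(sqrt(3)*x*(-(180*sqrt(33086) + 32743)^(1/3) + 49/(180*sqrt(33086) + 32743)^(1/3))/60) + C3*exp(x*(49/(180*sqrt(33086) + 32743)^(1/3) + 7 + (180*sqrt(33086) + 32743)^(1/3))/30) - 4*x^2/21 + 5*x/24 + 5/9


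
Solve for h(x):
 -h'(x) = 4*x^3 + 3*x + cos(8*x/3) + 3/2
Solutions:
 h(x) = C1 - x^4 - 3*x^2/2 - 3*x/2 - 3*sin(8*x/3)/8


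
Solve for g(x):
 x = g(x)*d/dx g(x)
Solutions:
 g(x) = -sqrt(C1 + x^2)
 g(x) = sqrt(C1 + x^2)


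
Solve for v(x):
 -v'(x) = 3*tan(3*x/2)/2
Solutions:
 v(x) = C1 + log(cos(3*x/2))


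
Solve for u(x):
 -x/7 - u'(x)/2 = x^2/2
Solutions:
 u(x) = C1 - x^3/3 - x^2/7


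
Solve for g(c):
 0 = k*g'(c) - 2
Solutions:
 g(c) = C1 + 2*c/k


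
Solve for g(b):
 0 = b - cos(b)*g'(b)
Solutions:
 g(b) = C1 + Integral(b/cos(b), b)


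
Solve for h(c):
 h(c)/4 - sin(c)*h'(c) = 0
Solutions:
 h(c) = C1*(cos(c) - 1)^(1/8)/(cos(c) + 1)^(1/8)


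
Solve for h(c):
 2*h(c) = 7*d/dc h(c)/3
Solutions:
 h(c) = C1*exp(6*c/7)


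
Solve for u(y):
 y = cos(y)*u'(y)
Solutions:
 u(y) = C1 + Integral(y/cos(y), y)


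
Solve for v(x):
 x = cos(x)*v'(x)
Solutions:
 v(x) = C1 + Integral(x/cos(x), x)


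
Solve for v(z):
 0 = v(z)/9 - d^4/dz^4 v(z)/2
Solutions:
 v(z) = C1*exp(-2^(1/4)*sqrt(3)*z/3) + C2*exp(2^(1/4)*sqrt(3)*z/3) + C3*sin(2^(1/4)*sqrt(3)*z/3) + C4*cos(2^(1/4)*sqrt(3)*z/3)


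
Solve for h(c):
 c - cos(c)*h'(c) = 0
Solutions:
 h(c) = C1 + Integral(c/cos(c), c)


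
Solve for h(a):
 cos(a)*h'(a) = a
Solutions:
 h(a) = C1 + Integral(a/cos(a), a)


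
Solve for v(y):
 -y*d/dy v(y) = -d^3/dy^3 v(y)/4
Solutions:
 v(y) = C1 + Integral(C2*airyai(2^(2/3)*y) + C3*airybi(2^(2/3)*y), y)


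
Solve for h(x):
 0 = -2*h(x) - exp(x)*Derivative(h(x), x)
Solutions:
 h(x) = C1*exp(2*exp(-x))


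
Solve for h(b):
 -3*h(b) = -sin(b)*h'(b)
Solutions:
 h(b) = C1*(cos(b) - 1)^(3/2)/(cos(b) + 1)^(3/2)


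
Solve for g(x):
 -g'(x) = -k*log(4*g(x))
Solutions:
 Integral(1/(log(_y) + 2*log(2)), (_y, g(x))) = C1 + k*x


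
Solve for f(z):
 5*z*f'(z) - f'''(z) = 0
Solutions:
 f(z) = C1 + Integral(C2*airyai(5^(1/3)*z) + C3*airybi(5^(1/3)*z), z)


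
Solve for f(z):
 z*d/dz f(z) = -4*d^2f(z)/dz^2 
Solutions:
 f(z) = C1 + C2*erf(sqrt(2)*z/4)


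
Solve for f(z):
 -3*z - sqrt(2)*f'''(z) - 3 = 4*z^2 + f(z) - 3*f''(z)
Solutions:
 f(z) = -4*z^2 - 3*z + (C1 + C2/sqrt(exp(sqrt(6)*z)) + C3*sqrt(exp(sqrt(6)*z)))*exp(sqrt(2)*z/2) - 27


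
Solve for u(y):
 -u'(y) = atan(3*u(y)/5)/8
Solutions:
 Integral(1/atan(3*_y/5), (_y, u(y))) = C1 - y/8


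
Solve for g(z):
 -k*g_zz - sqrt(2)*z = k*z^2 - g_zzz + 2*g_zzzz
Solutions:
 g(z) = C1 + C2*z + C3*exp(z*(1 - sqrt(1 - 8*k))/4) + C4*exp(z*(sqrt(1 - 8*k) + 1)/4) - z^4/12 + z^3*(-2 - sqrt(2))/(6*k) + z^2*(2 - 1/k - sqrt(2)/(2*k))/k


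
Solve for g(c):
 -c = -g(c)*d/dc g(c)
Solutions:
 g(c) = -sqrt(C1 + c^2)
 g(c) = sqrt(C1 + c^2)


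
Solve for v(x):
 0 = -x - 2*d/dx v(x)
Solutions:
 v(x) = C1 - x^2/4


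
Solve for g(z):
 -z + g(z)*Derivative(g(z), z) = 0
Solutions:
 g(z) = -sqrt(C1 + z^2)
 g(z) = sqrt(C1 + z^2)


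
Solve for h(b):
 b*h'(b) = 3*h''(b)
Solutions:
 h(b) = C1 + C2*erfi(sqrt(6)*b/6)


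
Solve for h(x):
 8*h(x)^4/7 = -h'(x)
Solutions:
 h(x) = 7^(1/3)*(1/(C1 + 24*x))^(1/3)
 h(x) = 7^(1/3)*(-3^(2/3) - 3*3^(1/6)*I)*(1/(C1 + 8*x))^(1/3)/6
 h(x) = 7^(1/3)*(-3^(2/3) + 3*3^(1/6)*I)*(1/(C1 + 8*x))^(1/3)/6


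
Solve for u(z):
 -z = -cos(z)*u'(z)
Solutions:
 u(z) = C1 + Integral(z/cos(z), z)


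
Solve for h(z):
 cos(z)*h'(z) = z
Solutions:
 h(z) = C1 + Integral(z/cos(z), z)


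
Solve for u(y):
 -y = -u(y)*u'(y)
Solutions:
 u(y) = -sqrt(C1 + y^2)
 u(y) = sqrt(C1 + y^2)


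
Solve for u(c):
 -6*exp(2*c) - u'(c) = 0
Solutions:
 u(c) = C1 - 3*exp(2*c)


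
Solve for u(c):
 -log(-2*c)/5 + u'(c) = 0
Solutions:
 u(c) = C1 + c*log(-c)/5 + c*(-1 + log(2))/5


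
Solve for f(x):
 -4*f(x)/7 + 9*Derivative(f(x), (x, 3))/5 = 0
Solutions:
 f(x) = C3*exp(2940^(1/3)*x/21) + (C1*sin(3^(5/6)*980^(1/3)*x/42) + C2*cos(3^(5/6)*980^(1/3)*x/42))*exp(-2940^(1/3)*x/42)


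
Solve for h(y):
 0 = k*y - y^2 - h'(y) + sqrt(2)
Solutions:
 h(y) = C1 + k*y^2/2 - y^3/3 + sqrt(2)*y


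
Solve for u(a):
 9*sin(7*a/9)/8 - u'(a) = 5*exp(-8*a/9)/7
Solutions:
 u(a) = C1 - 81*cos(7*a/9)/56 + 45*exp(-8*a/9)/56


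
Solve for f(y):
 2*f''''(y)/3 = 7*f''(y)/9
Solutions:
 f(y) = C1 + C2*y + C3*exp(-sqrt(42)*y/6) + C4*exp(sqrt(42)*y/6)


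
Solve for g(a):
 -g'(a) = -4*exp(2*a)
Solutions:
 g(a) = C1 + 2*exp(2*a)


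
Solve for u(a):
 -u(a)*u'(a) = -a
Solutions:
 u(a) = -sqrt(C1 + a^2)
 u(a) = sqrt(C1 + a^2)


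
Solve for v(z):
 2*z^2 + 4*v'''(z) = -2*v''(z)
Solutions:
 v(z) = C1 + C2*z + C3*exp(-z/2) - z^4/12 + 2*z^3/3 - 4*z^2


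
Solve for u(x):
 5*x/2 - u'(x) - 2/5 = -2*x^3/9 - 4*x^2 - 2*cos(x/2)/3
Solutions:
 u(x) = C1 + x^4/18 + 4*x^3/3 + 5*x^2/4 - 2*x/5 + 4*sin(x/2)/3


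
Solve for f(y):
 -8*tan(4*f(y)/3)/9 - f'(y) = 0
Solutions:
 f(y) = -3*asin(C1*exp(-32*y/27))/4 + 3*pi/4
 f(y) = 3*asin(C1*exp(-32*y/27))/4


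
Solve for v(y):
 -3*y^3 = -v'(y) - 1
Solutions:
 v(y) = C1 + 3*y^4/4 - y


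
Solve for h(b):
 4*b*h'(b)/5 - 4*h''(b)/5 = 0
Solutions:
 h(b) = C1 + C2*erfi(sqrt(2)*b/2)


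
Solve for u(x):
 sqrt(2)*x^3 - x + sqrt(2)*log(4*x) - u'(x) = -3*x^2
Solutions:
 u(x) = C1 + sqrt(2)*x^4/4 + x^3 - x^2/2 + sqrt(2)*x*log(x) - sqrt(2)*x + 2*sqrt(2)*x*log(2)


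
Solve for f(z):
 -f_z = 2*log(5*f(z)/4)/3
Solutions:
 -3*Integral(1/(-log(_y) - log(5) + 2*log(2)), (_y, f(z)))/2 = C1 - z


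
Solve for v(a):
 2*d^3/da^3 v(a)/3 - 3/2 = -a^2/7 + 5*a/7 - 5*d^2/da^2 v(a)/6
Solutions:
 v(a) = C1 + C2*a + C3*exp(-5*a/4) - a^4/70 + 33*a^3/175 + 783*a^2/1750


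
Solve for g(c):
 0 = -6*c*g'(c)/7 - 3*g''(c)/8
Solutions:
 g(c) = C1 + C2*erf(2*sqrt(14)*c/7)


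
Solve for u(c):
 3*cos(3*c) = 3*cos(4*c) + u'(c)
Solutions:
 u(c) = C1 + sin(3*c) - 3*sin(4*c)/4


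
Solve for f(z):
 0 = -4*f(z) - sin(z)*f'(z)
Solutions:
 f(z) = C1*(cos(z)^2 + 2*cos(z) + 1)/(cos(z)^2 - 2*cos(z) + 1)


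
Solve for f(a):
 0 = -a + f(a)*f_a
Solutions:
 f(a) = -sqrt(C1 + a^2)
 f(a) = sqrt(C1 + a^2)


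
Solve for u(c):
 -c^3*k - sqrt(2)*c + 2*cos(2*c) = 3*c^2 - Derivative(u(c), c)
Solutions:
 u(c) = C1 + c^4*k/4 + c^3 + sqrt(2)*c^2/2 - sin(2*c)


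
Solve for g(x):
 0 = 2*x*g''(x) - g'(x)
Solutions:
 g(x) = C1 + C2*x^(3/2)


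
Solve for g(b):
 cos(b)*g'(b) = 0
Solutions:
 g(b) = C1


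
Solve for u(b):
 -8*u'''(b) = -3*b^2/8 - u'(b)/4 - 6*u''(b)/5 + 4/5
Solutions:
 u(b) = C1 + C2*exp(b*(3 - sqrt(59))/40) + C3*exp(b*(3 + sqrt(59))/40) - b^3/2 + 36*b^2/5 - 4048*b/25


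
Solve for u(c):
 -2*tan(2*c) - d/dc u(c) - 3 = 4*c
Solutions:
 u(c) = C1 - 2*c^2 - 3*c + log(cos(2*c))


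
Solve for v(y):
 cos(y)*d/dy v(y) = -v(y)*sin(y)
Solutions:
 v(y) = C1*cos(y)


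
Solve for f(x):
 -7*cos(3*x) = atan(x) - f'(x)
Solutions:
 f(x) = C1 + x*atan(x) - log(x^2 + 1)/2 + 7*sin(3*x)/3


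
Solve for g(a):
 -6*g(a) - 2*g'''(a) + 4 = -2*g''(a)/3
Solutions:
 g(a) = C1*exp(a*(2*2^(1/3)/(27*sqrt(6549) + 2185)^(1/3) + 4 + 2^(2/3)*(27*sqrt(6549) + 2185)^(1/3))/36)*sin(2^(1/3)*sqrt(3)*a*(-2^(1/3)*(27*sqrt(6549) + 2185)^(1/3) + 2/(27*sqrt(6549) + 2185)^(1/3))/36) + C2*exp(a*(2*2^(1/3)/(27*sqrt(6549) + 2185)^(1/3) + 4 + 2^(2/3)*(27*sqrt(6549) + 2185)^(1/3))/36)*cos(2^(1/3)*sqrt(3)*a*(-2^(1/3)*(27*sqrt(6549) + 2185)^(1/3) + 2/(27*sqrt(6549) + 2185)^(1/3))/36) + C3*exp(a*(-2^(2/3)*(27*sqrt(6549) + 2185)^(1/3) - 2*2^(1/3)/(27*sqrt(6549) + 2185)^(1/3) + 2)/18) + 2/3


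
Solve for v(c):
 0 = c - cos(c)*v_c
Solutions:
 v(c) = C1 + Integral(c/cos(c), c)


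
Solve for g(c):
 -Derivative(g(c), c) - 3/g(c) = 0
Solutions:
 g(c) = -sqrt(C1 - 6*c)
 g(c) = sqrt(C1 - 6*c)


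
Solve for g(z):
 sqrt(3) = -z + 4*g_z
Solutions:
 g(z) = C1 + z^2/8 + sqrt(3)*z/4


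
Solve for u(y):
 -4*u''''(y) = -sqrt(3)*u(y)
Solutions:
 u(y) = C1*exp(-sqrt(2)*3^(1/8)*y/2) + C2*exp(sqrt(2)*3^(1/8)*y/2) + C3*sin(sqrt(2)*3^(1/8)*y/2) + C4*cos(sqrt(2)*3^(1/8)*y/2)


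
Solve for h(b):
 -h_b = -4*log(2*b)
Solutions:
 h(b) = C1 + 4*b*log(b) - 4*b + b*log(16)


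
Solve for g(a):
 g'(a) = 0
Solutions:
 g(a) = C1


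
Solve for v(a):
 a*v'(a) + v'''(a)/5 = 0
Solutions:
 v(a) = C1 + Integral(C2*airyai(-5^(1/3)*a) + C3*airybi(-5^(1/3)*a), a)


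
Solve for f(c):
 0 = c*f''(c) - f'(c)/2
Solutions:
 f(c) = C1 + C2*c^(3/2)


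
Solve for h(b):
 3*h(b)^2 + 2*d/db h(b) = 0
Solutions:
 h(b) = 2/(C1 + 3*b)


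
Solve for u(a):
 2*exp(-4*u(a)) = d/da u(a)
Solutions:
 u(a) = log(-I*(C1 + 8*a)^(1/4))
 u(a) = log(I*(C1 + 8*a)^(1/4))
 u(a) = log(-(C1 + 8*a)^(1/4))
 u(a) = log(C1 + 8*a)/4


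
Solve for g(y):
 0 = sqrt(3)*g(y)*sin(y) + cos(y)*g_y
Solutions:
 g(y) = C1*cos(y)^(sqrt(3))


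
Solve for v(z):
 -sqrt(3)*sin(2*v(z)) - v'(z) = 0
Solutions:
 v(z) = pi - acos((-C1 - exp(4*sqrt(3)*z))/(C1 - exp(4*sqrt(3)*z)))/2
 v(z) = acos((-C1 - exp(4*sqrt(3)*z))/(C1 - exp(4*sqrt(3)*z)))/2


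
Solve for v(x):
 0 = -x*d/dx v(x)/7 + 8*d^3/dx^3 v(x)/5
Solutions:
 v(x) = C1 + Integral(C2*airyai(5^(1/3)*7^(2/3)*x/14) + C3*airybi(5^(1/3)*7^(2/3)*x/14), x)


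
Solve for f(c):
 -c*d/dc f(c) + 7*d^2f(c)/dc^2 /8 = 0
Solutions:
 f(c) = C1 + C2*erfi(2*sqrt(7)*c/7)


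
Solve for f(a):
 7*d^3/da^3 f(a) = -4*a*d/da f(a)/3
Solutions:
 f(a) = C1 + Integral(C2*airyai(-42^(2/3)*a/21) + C3*airybi(-42^(2/3)*a/21), a)


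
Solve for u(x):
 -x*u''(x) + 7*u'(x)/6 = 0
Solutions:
 u(x) = C1 + C2*x^(13/6)


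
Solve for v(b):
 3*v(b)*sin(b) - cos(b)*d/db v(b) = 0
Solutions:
 v(b) = C1/cos(b)^3


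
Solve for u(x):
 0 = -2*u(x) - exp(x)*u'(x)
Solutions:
 u(x) = C1*exp(2*exp(-x))


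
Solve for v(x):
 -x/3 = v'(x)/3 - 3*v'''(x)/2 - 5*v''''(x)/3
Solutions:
 v(x) = C1 + C2*exp(-x*(9/(10*sqrt(46) + 73)^(1/3) + (10*sqrt(46) + 73)^(1/3) + 6)/20)*sin(sqrt(3)*x*(-(10*sqrt(46) + 73)^(1/3) + 9/(10*sqrt(46) + 73)^(1/3))/20) + C3*exp(-x*(9/(10*sqrt(46) + 73)^(1/3) + (10*sqrt(46) + 73)^(1/3) + 6)/20)*cos(sqrt(3)*x*(-(10*sqrt(46) + 73)^(1/3) + 9/(10*sqrt(46) + 73)^(1/3))/20) + C4*exp(x*(-3 + 9/(10*sqrt(46) + 73)^(1/3) + (10*sqrt(46) + 73)^(1/3))/10) - x^2/2


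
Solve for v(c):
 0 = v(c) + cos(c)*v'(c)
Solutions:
 v(c) = C1*sqrt(sin(c) - 1)/sqrt(sin(c) + 1)


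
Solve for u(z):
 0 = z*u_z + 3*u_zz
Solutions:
 u(z) = C1 + C2*erf(sqrt(6)*z/6)


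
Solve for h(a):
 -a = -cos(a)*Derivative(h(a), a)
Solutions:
 h(a) = C1 + Integral(a/cos(a), a)


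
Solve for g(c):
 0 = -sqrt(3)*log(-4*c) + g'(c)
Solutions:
 g(c) = C1 + sqrt(3)*c*log(-c) + sqrt(3)*c*(-1 + 2*log(2))


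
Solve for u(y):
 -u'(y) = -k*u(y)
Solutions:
 u(y) = C1*exp(k*y)


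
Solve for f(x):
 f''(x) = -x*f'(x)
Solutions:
 f(x) = C1 + C2*erf(sqrt(2)*x/2)


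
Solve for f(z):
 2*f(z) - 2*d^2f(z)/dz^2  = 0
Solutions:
 f(z) = C1*exp(-z) + C2*exp(z)


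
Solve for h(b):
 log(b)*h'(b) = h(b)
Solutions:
 h(b) = C1*exp(li(b))


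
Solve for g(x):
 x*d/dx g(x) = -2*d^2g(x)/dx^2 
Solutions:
 g(x) = C1 + C2*erf(x/2)


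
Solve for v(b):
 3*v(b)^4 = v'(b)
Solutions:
 v(b) = (-1/(C1 + 9*b))^(1/3)
 v(b) = (-1/(C1 + 3*b))^(1/3)*(-3^(2/3) - 3*3^(1/6)*I)/6
 v(b) = (-1/(C1 + 3*b))^(1/3)*(-3^(2/3) + 3*3^(1/6)*I)/6


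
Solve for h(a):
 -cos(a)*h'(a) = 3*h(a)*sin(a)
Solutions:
 h(a) = C1*cos(a)^3


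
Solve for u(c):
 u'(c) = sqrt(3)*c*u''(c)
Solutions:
 u(c) = C1 + C2*c^(sqrt(3)/3 + 1)


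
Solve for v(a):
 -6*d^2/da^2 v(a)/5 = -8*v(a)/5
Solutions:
 v(a) = C1*exp(-2*sqrt(3)*a/3) + C2*exp(2*sqrt(3)*a/3)


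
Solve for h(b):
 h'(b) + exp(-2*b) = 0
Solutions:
 h(b) = C1 + exp(-2*b)/2


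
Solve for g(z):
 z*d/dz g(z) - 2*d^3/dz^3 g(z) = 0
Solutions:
 g(z) = C1 + Integral(C2*airyai(2^(2/3)*z/2) + C3*airybi(2^(2/3)*z/2), z)


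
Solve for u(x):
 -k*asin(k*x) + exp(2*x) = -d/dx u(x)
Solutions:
 u(x) = C1 + k*Piecewise((x*asin(k*x) + sqrt(-k^2*x^2 + 1)/k, Ne(k, 0)), (0, True)) - exp(2*x)/2


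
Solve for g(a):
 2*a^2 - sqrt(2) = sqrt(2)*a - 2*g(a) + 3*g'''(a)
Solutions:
 g(a) = C3*exp(2^(1/3)*3^(2/3)*a/3) - a^2 + sqrt(2)*a/2 + (C1*sin(2^(1/3)*3^(1/6)*a/2) + C2*cos(2^(1/3)*3^(1/6)*a/2))*exp(-2^(1/3)*3^(2/3)*a/6) + sqrt(2)/2


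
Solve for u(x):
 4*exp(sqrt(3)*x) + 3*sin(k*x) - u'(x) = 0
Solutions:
 u(x) = C1 + 4*sqrt(3)*exp(sqrt(3)*x)/3 - 3*cos(k*x)/k


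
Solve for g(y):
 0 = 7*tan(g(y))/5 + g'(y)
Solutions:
 g(y) = pi - asin(C1*exp(-7*y/5))
 g(y) = asin(C1*exp(-7*y/5))


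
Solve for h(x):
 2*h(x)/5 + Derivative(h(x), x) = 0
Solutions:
 h(x) = C1*exp(-2*x/5)
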